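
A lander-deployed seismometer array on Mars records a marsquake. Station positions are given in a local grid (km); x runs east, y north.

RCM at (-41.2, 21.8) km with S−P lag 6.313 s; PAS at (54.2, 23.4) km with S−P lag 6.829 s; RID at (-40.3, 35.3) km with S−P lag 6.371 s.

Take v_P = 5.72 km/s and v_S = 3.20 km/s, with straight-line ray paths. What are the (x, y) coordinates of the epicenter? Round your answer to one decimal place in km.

(4.6, 24.1)

Distance from S−P lag: d = Δt · v_P v_S / (v_P − v_S) = Δt · (5.72·3.20)/(5.72−3.20) ≈ 7.2635·Δt.
So d_RCM = 45.85, d_PAS = 49.60, d_RID = 46.28 km.
Circle about each station: (x + 41.2)² + (y − 21.8)² = 45.85²; (x − 54.2)² + (y − 23.4)² = 49.60²; (x + 40.3)² + (y − 35.3)² = 46.28².
Subtracting pairs of circle equations eliminates x²+y² and gives linear equations (the radical axes):
190.8 x + 3.2 y = 954.58
1.8 x + 27.0 y = 657.88
Solving the 2×2 system: x ≈ 4.6, y ≈ 24.1 km.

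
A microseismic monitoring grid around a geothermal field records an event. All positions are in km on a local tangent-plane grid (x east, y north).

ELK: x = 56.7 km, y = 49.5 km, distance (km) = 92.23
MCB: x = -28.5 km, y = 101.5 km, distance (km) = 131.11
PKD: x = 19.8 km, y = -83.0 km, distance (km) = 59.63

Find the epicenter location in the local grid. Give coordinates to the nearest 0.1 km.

(3.3, -25.7)

Circle about each station: (x − 56.7)² + (y − 49.5)² = 92.23²; (x + 28.5)² + (y − 101.5)² = 131.11²; (x − 19.8)² + (y + 83.0)² = 59.63².
Subtracting pairs of circle equations eliminates x²+y² and gives linear equations (the radical axes):
-170.4 x + 104.0 y = -3234.10
-73.8 x − 265.0 y = 6566.54
Solving the 2×2 system: x ≈ 3.3, y ≈ -25.7 km.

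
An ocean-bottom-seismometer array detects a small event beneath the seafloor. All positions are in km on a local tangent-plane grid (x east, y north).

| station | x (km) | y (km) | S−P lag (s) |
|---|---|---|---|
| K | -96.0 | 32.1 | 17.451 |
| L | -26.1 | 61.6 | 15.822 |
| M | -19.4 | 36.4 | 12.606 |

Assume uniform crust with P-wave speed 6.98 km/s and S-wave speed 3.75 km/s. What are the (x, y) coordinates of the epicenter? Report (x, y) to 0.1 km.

Distance from S−P lag: d = Δt · v_P v_S / (v_P − v_S) = Δt · (6.98·3.75)/(6.98−3.75) ≈ 8.1037·Δt.
So d_K = 141.42, d_L = 128.22, d_M = 102.16 km.
Circle about each station: (x + 96.0)² + (y − 32.1)² = 141.42²; (x + 26.1)² + (y − 61.6)² = 128.22²; (x + 19.4)² + (y − 36.4)² = 102.16².
Subtracting the K equation from the L and M equations removes the quadratic terms:
139.8 x + 59.0 y = -2211.39
153.2 x + 8.6 y = 1017.86
Solving the 2×2 system: x ≈ 10.1, y ≈ -61.4 km.
Check against K (with the unrounded x, y): √((x + 96.0)²+(y − 32.1)²) = 141.41 ≈ 141.42 km. ✓

(10.1, -61.4)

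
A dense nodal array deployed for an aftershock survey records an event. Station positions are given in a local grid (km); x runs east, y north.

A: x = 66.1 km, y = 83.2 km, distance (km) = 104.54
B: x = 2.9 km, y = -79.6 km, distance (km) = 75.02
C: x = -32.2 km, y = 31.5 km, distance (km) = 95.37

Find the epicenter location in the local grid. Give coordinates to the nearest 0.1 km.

Circle about each station: (x − 66.1)² + (y − 83.2)² = 104.54²; (x − 2.9)² + (y + 79.6)² = 75.02²; (x + 32.2)² + (y − 31.5)² = 95.37².
Subtracting the A equation from the B and C equations removes the quadratic terms:
-126.4 x − 325.6 y = 353.73
-196.6 x − 103.4 y = -7429.19
Solving the 2×2 system: x ≈ 48.2, y ≈ -19.8 km.
Check against A (with the unrounded x, y): √((x − 66.1)²+(y − 83.2)²) = 104.54 ≈ 104.54 km. ✓

x ≈ 48.2 km, y ≈ -19.8 km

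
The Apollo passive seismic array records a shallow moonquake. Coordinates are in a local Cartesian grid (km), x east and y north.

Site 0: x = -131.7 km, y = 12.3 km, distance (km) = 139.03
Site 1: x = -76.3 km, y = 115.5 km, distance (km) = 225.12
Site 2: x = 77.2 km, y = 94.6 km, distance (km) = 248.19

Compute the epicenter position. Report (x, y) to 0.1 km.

Circle about each station: (x + 131.7)² + (y − 12.3)² = 139.03²; (x + 76.3)² + (y − 115.5)² = 225.12²; (x − 77.2)² + (y − 94.6)² = 248.19².
Subtracting pairs of circle equations eliminates x²+y² and gives linear equations (the radical axes):
110.8 x + 206.4 y = -29683.91
417.8 x + 164.6 y = -44856.12
Solving the 2×2 system: x ≈ -64.3, y ≈ -109.3 km.
Check against Site 0 (with the unrounded x, y): √((x + 131.7)²+(y − 12.3)²) = 139.03 ≈ 139.03 km. ✓

x ≈ -64.3 km, y ≈ -109.3 km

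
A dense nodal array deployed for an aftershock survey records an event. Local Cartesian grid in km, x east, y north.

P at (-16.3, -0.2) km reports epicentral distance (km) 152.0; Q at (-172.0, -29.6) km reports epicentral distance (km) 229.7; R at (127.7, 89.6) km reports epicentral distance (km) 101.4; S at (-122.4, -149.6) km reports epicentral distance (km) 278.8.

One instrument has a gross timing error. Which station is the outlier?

P

Solve using three stations at a time. Using Q, R, S (subtract circle equations pairwise → linear system) gives (x, y) ≈ (26.4, 86.2).
Distances from that point to each station vs reported:
  P: calculated 96.3 vs reported 152.0 → residual 55.7 km
  Q: calculated 229.7 vs reported 229.7 → residual 0.0 km
  R: calculated 101.4 vs reported 101.4 → residual 0.0 km
  S: calculated 278.8 vs reported 278.8 → residual 0.0 km
Q, R, S are mutually consistent (residuals ≈ 0); P is off by 55.7 km.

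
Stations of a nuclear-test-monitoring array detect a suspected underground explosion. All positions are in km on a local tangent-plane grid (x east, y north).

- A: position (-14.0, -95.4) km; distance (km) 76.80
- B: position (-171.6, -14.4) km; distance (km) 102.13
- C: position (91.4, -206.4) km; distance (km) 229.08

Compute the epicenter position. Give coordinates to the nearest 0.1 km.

Circle about each station: (x + 14.0)² + (y + 95.4)² = 76.80²; (x + 171.6)² + (y + 14.4)² = 102.13²; (x − 91.4)² + (y + 206.4)² = 229.08².
Subtracting the A equation from the B and C equations removes the quadratic terms:
-315.2 x + 162.0 y = 15824.46
210.8 x − 222.0 y = -4921.65
Solving the 2×2 system: x ≈ -75.8, y ≈ -49.8 km.
Check against A (with the unrounded x, y): √((x + 14.0)²+(y + 95.4)²) = 76.80 ≈ 76.80 km. ✓

x ≈ -75.8 km, y ≈ -49.8 km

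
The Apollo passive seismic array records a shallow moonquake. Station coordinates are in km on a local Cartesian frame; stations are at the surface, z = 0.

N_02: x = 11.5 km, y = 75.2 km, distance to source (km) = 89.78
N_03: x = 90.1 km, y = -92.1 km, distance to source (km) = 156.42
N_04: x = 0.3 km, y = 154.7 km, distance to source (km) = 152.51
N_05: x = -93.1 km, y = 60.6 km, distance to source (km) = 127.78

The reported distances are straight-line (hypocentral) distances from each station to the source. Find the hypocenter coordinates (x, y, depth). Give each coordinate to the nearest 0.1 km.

Each station gives a sphere (x−x_i)² + (y−y_i)² + z² = d_i² (stations at z=0).
Subtracting the N_02 sphere from N_03 and N_04: z² cancels, leaving linear equations in x and y:
157.2 x − 334.6 y = -5593.64
-22.4 x + 159.0 y = 2946.04
Solving: x ≈ 5.506, y ≈ 19.304 km (keep extra digits for the depth step; rounded: 5.5, 19.3).
Then from the N_02 sphere: z² = 89.78² − (x − 11.5)² − (y − 75.2)² with x = 5.506, y = 19.304, so z ≈ 70.001 ≈ 70.0 km.

(5.5, 19.3, 70.0)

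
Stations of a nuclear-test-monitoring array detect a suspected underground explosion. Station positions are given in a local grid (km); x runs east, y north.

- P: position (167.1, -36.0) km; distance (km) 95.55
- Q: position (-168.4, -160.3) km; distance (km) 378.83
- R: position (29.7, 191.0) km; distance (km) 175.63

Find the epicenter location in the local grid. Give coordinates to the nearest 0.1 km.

142.4 km east, 56.3 km north

Circle about each station: (x − 167.1)² + (y + 36.0)² = 95.55²; (x + 168.4)² + (y + 160.3)² = 378.83²; (x − 29.7)² + (y − 191.0)² = 175.63².
Subtracting pairs of circle equations eliminates x²+y² and gives linear equations (the radical axes):
-671.0 x − 248.6 y = -109546.13
-274.8 x + 454.0 y = -13571.41
Solving the 2×2 system: x ≈ 142.4, y ≈ 56.3 km.
Check against P (with the unrounded x, y): √((x − 167.1)²+(y + 36.0)²) = 95.55 ≈ 95.55 km. ✓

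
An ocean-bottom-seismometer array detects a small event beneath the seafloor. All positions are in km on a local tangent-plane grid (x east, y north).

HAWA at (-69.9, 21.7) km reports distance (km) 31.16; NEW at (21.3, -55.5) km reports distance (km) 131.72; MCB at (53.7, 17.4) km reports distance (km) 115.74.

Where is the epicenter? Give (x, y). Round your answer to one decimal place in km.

Circle about each station: (x + 69.9)² + (y − 21.7)² = 31.16²; (x − 21.3)² + (y + 55.5)² = 131.72²; (x − 53.7)² + (y − 17.4)² = 115.74².
Subtracting the HAWA equation from the NEW and MCB equations removes the quadratic terms:
182.4 x − 154.4 y = -18202.17
247.2 x − 8.6 y = -14595.25
Solving the 2×2 system: x ≈ -57.3, y ≈ 50.2 km.

x ≈ -57.3 km, y ≈ 50.2 km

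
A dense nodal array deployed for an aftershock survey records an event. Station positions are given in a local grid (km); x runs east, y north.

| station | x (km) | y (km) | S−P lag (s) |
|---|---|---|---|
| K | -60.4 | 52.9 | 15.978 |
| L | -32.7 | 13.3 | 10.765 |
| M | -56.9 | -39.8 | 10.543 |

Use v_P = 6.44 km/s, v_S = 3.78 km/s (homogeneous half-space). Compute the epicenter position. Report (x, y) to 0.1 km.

(38.4, -54.9)

Distance from S−P lag: d = Δt · v_P v_S / (v_P − v_S) = Δt · (6.44·3.78)/(6.44−3.78) ≈ 9.1516·Δt.
So d_K = 146.22, d_L = 98.52, d_M = 96.49 km.
Circle about each station: (x + 60.4)² + (y − 52.9)² = 146.22²; (x + 32.7)² + (y − 13.3)² = 98.52²; (x + 56.9)² + (y + 39.8)² = 96.49².
Subtracting the K equation from the L and M equations removes the quadratic terms:
55.4 x − 79.2 y = 6473.71
7.0 x − 185.4 y = 10445.05
Solving the 2×2 system: x ≈ 38.4, y ≈ -54.9 km.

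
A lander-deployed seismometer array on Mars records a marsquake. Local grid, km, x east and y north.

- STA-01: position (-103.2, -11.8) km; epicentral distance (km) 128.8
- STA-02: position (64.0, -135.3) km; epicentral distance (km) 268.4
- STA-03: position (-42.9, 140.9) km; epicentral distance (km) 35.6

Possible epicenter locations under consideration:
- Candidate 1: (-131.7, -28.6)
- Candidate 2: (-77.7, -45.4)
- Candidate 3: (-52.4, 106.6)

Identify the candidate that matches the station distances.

For each candidate, compare |candidate − station| to the reported distance:
Candidate 1: residuals STA-01 95.7, STA-02 45.5, STA-03 155.8 → max 155.8 km
Candidate 2: residuals STA-01 86.6, STA-02 100.6, STA-03 153.9 → max 153.9 km
Candidate 3: residuals STA-01 0.0, STA-02 0.0, STA-03 0.0 → max 0.0 km
Only Candidate 3 has all residuals ≈ 0.

Candidate 3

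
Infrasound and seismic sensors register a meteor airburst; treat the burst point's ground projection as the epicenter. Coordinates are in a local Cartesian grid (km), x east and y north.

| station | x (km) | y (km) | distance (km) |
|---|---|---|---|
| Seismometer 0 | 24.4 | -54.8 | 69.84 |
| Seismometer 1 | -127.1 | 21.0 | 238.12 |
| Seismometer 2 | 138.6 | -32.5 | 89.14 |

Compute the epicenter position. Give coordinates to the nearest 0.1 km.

(78.8, -98.6)

Circle about each station: (x − 24.4)² + (y + 54.8)² = 69.84²; (x + 127.1)² + (y − 21.0)² = 238.12²; (x − 138.6)² + (y + 32.5)² = 89.14².
Subtracting pairs of circle equations eliminates x²+y² and gives linear equations (the radical axes):
-303.0 x + 151.6 y = -38826.50
228.4 x + 44.6 y = 13599.50
Solving the 2×2 system: x ≈ 78.8, y ≈ -98.6 km.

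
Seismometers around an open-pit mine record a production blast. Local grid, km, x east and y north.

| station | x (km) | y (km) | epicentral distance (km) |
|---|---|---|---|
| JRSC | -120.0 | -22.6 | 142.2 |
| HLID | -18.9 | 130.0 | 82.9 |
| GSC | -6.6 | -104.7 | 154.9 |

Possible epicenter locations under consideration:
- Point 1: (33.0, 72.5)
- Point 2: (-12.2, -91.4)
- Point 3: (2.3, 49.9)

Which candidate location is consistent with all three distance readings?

Point 3

For each candidate, compare |candidate − station| to the reported distance:
Point 1: residuals JRSC 37.9, HLID 5.4, GSC 26.7 → max 37.9 km
Point 2: residuals JRSC 14.3, HLID 138.6, GSC 140.5 → max 140.5 km
Point 3: residuals JRSC 0.0, HLID 0.0, GSC 0.0 → max 0.0 km
Only Point 3 has all residuals ≈ 0.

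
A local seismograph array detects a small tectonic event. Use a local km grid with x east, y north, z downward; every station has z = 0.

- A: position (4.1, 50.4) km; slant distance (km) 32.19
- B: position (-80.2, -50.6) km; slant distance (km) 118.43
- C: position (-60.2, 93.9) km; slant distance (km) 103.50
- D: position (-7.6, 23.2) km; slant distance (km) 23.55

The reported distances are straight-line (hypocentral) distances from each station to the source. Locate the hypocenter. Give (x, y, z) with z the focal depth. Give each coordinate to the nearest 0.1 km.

(13.0, 21.6, 11.3)

Each station gives a sphere (x−x_i)² + (y−y_i)² + z² = d_i² (stations at z=0).
Subtracting the A sphere from B and C: z² cancels, leaving linear equations in x and y:
-168.6 x − 202.0 y = -6554.04
-128.6 x + 87.0 y = 208.23
Solving: x ≈ 12.994, y ≈ 21.600 km (keep extra digits for the depth step; rounded: 13.0, 21.6).
Then from the A sphere: z² = 32.19² − (x − 4.1)² − (y − 50.4)² with x = 12.994, y = 21.600, so z ≈ 11.298 ≈ 11.3 km.
Check against D (with the unrounded solution): distance 23.54 ≈ 23.55 km. ✓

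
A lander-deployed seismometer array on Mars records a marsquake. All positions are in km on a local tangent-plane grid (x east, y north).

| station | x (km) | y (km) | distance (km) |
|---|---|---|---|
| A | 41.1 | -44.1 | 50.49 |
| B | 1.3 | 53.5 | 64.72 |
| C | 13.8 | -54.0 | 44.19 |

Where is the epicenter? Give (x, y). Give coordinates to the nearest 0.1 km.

Circle about each station: (x − 41.1)² + (y + 44.1)² = 50.49²; (x − 1.3)² + (y − 53.5)² = 64.72²; (x − 13.8)² + (y + 54.0)² = 44.19².
Subtracting the A equation from the B and C equations removes the quadratic terms:
-79.6 x + 195.2 y = -2409.52
-54.6 x − 19.8 y = 68.90
Solving the 2×2 system: x ≈ 2.8, y ≈ -11.2 km.

x ≈ 2.8 km, y ≈ -11.2 km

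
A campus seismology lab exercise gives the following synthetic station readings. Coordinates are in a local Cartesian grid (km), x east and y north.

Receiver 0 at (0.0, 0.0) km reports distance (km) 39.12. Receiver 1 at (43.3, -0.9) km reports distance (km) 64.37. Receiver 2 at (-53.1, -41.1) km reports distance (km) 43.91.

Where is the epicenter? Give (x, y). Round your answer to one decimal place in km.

Circle about each station: x² + y² = 39.12²; (x − 43.3)² + (y + 0.9)² = 64.37²; (x + 53.1)² + (y + 41.1)² = 43.91².
Subtracting pairs of circle equations eliminates x²+y² and gives linear equations (the radical axes):
86.6 x − 1.8 y = -737.42
-106.2 x − 82.2 y = 4111.11
Solving the 2×2 system: x ≈ -9.3, y ≈ -38.0 km.
Check against Receiver 0 (with the unrounded x, y): √(x²+y²) = 39.11 ≈ 39.12 km. ✓

x ≈ -9.3 km, y ≈ -38.0 km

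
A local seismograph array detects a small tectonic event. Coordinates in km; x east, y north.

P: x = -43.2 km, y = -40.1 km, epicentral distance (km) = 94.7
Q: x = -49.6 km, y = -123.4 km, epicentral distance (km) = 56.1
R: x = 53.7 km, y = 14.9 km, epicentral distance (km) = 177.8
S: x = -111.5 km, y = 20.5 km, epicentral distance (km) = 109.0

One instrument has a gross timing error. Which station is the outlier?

Solve using three stations at a time. Using Q, R, S (subtract circle equations pairwise → linear system) gives (x, y) ≈ (-92.2, -86.8).
Distances from that point to each station vs reported:
  P: calculated 67.7 vs reported 94.7 → residual 27.0 km
  Q: calculated 56.1 vs reported 56.1 → residual 0.0 km
  R: calculated 177.8 vs reported 177.8 → residual 0.0 km
  S: calculated 109.0 vs reported 109.0 → residual 0.0 km
Q, R, S are mutually consistent (residuals ≈ 0); P is off by 27.0 km.

P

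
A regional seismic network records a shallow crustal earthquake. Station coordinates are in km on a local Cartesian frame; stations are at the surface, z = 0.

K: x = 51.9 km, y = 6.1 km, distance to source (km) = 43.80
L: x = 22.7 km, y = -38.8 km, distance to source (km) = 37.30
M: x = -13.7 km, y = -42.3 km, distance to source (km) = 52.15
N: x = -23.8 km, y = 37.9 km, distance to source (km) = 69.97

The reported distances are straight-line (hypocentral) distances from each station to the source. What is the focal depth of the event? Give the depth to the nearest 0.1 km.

Each station gives a sphere (x−x_i)² + (y−y_i)² + z² = d_i² (stations at z=0).
Subtracting the K sphere from L and M: z² cancels, leaving linear equations in x and y:
-58.4 x − 89.8 y = -182.94
-131.2 x − 96.8 y = -1555.02
Solving: x ≈ 19.896, y ≈ -10.902 km (keep extra digits for the depth step; rounded: 19.9, -10.9).
Then from the K sphere: z² = 43.80² − (x − 51.9)² − (y − 6.1)² with x = 19.896, y = -10.902, so z ≈ 24.599 ≈ 24.6 km.
Check against N (with the unrounded solution): distance 69.97 ≈ 69.97 km. ✓

depth ≈ 24.6 km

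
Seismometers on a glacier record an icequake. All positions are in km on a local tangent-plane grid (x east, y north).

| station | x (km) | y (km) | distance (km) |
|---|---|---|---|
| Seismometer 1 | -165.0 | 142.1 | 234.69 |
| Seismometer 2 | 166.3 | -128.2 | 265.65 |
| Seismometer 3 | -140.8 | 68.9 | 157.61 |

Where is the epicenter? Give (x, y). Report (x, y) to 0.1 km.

x ≈ -95.3 km, y ≈ -82.0 km

Circle about each station: (x + 165.0)² + (y − 142.1)² = 234.69²; (x − 166.3)² + (y + 128.2)² = 265.65²; (x + 140.8)² + (y − 68.9)² = 157.61².
Subtracting the Seismometer 1 equation from the Seismometer 2 and Seismometer 3 equations removes the quadratic terms:
662.6 x − 540.6 y = -18817.01
48.4 x − 146.4 y = 7392.92
Solving the 2×2 system: x ≈ -95.3, y ≈ -82.0 km.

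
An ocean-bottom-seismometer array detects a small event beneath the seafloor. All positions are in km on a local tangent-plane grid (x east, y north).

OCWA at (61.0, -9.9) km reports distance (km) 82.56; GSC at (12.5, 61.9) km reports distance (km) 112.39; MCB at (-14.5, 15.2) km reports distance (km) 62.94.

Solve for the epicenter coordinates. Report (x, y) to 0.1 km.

Circle about each station: (x − 61.0)² + (y + 9.9)² = 82.56²; (x − 12.5)² + (y − 61.9)² = 112.39²; (x + 14.5)² + (y − 15.2)² = 62.94².
Subtracting the OCWA equation from the GSC and MCB equations removes the quadratic terms:
-97.0 x + 143.6 y = -5646.51
-151.0 x + 50.2 y = -523.01
Solving the 2×2 system: x ≈ -12.4, y ≈ -47.7 km.
Check against OCWA (with the unrounded x, y): √((x − 61.0)²+(y + 9.9)²) = 82.55 ≈ 82.56 km. ✓

(-12.4, -47.7)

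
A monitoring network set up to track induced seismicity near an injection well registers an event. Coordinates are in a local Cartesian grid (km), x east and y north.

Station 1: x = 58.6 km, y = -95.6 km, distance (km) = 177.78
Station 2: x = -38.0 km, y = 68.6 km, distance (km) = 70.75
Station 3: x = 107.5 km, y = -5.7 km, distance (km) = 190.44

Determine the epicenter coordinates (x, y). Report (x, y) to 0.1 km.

x ≈ -82.0 km, y ≈ 13.2 km

Circle about each station: (x − 58.6)² + (y + 95.6)² = 177.78²; (x + 38.0)² + (y − 68.6)² = 70.75²; (x − 107.5)² + (y + 5.7)² = 190.44².
Subtracting pairs of circle equations eliminates x²+y² and gives linear equations (the radical axes):
-193.2 x + 328.4 y = 20176.81
97.8 x + 179.8 y = -5646.25
Solving the 2×2 system: x ≈ -82.0, y ≈ 13.2 km.
Check against Station 1 (with the unrounded x, y): √((x − 58.6)²+(y + 95.6)²) = 177.78 ≈ 177.78 km. ✓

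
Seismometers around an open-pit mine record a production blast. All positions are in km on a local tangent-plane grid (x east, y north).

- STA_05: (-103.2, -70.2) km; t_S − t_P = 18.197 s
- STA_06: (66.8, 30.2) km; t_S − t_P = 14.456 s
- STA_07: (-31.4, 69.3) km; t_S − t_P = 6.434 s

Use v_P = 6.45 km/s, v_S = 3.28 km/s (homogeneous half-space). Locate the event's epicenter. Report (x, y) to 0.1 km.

Distance from S−P lag: d = Δt · v_P v_S / (v_P − v_S) = Δt · (6.45·3.28)/(6.45−3.28) ≈ 6.6738·Δt.
So d_STA_05 = 121.44, d_STA_06 = 96.48, d_STA_07 = 42.94 km.
Circle about each station: (x + 103.2)² + (y + 70.2)² = 121.44²; (x − 66.8)² + (y − 30.2)² = 96.48²; (x + 31.4)² + (y − 69.3)² = 42.94².
Subtracting pairs of circle equations eliminates x²+y² and gives linear equations (the radical axes):
340.0 x + 200.8 y = -4764.72
143.6 x + 279.0 y = 3114.00
Solving the 2×2 system: x ≈ -29.6, y ≈ 26.4 km.

x ≈ -29.6 km, y ≈ 26.4 km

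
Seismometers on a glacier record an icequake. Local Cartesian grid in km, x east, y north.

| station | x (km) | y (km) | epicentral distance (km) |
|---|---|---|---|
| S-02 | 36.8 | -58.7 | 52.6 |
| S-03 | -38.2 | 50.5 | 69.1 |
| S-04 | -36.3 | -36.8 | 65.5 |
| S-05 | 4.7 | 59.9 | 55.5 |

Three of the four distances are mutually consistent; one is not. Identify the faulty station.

S-02

Solve using three stations at a time. Using S-03, S-04, S-05 (subtract circle equations pairwise → linear system) gives (x, y) ≈ (14.0, 5.2).
Distances from that point to each station vs reported:
  S-02: calculated 67.8 vs reported 52.6 → residual 15.2 km
  S-03: calculated 69.1 vs reported 69.1 → residual 0.0 km
  S-04: calculated 65.5 vs reported 65.5 → residual 0.0 km
  S-05: calculated 55.5 vs reported 55.5 → residual 0.0 km
S-03, S-04, S-05 are mutually consistent (residuals ≈ 0); S-02 is off by 15.2 km.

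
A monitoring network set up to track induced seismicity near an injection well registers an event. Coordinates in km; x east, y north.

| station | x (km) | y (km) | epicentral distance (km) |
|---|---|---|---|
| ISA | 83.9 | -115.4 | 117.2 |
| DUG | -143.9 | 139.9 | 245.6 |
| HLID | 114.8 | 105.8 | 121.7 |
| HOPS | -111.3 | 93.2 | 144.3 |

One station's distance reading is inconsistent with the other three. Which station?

HOPS

Solve using three stations at a time. Using ISA, DUG, HLID (subtract circle equations pairwise → linear system) gives (x, y) ≈ (57.0, -1.3).
Distances from that point to each station vs reported:
  ISA: calculated 117.2 vs reported 117.2 → residual 0.0 km
  DUG: calculated 245.6 vs reported 245.6 → residual 0.0 km
  HLID: calculated 121.7 vs reported 121.7 → residual 0.0 km
  HOPS: calculated 193.1 vs reported 144.3 → residual 48.8 km
ISA, DUG, HLID are mutually consistent (residuals ≈ 0); HOPS is off by 48.8 km.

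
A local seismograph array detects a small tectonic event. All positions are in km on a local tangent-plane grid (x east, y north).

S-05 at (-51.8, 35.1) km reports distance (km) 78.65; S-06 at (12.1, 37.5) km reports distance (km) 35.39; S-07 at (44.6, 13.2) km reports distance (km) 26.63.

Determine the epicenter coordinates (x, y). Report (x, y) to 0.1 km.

20.0 km east, 3.0 km north

Circle about each station: (x + 51.8)² + (y − 35.1)² = 78.65²; (x − 12.1)² + (y − 37.5)² = 35.39²; (x − 44.6)² + (y − 13.2)² = 26.63².
Subtracting the S-05 equation from the S-06 and S-07 equations removes the quadratic terms:
127.8 x + 4.8 y = 2570.78
192.8 x − 43.8 y = 3724.82
Solving the 2×2 system: x ≈ 20.0, y ≈ 3.0 km.
Check against S-05 (with the unrounded x, y): √((x + 51.8)²+(y − 35.1)²) = 78.65 ≈ 78.65 km. ✓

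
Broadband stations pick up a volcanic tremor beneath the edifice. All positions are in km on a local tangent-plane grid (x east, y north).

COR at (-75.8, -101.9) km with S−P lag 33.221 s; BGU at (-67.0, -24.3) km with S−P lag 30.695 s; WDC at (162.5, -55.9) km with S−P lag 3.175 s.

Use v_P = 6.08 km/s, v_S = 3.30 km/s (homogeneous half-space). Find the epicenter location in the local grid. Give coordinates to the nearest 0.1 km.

x ≈ 154.3 km, y ≈ -34.5 km

Distance from S−P lag: d = Δt · v_P v_S / (v_P − v_S) = Δt · (6.08·3.30)/(6.08−3.30) ≈ 7.2173·Δt.
So d_COR = 239.76, d_BGU = 221.53, d_WDC = 22.91 km.
Circle about each station: (x + 75.8)² + (y + 101.9)² = 239.76²; (x + 67.0)² + (y + 24.3)² = 221.53²; (x − 162.5)² + (y + 55.9)² = 22.91².
Subtracting pairs of circle equations eliminates x²+y² and gives linear equations (the radical axes):
17.6 x + 155.2 y = -2640.44
476.6 x + 92.0 y = 70361.80
Solving the 2×2 system: x ≈ 154.3, y ≈ -34.5 km.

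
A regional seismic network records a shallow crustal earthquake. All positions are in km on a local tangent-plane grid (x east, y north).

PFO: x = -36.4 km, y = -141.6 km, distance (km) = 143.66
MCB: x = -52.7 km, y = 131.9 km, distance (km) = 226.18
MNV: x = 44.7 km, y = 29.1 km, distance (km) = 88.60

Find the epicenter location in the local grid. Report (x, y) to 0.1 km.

Circle about each station: (x + 36.4)² + (y + 141.6)² = 143.66²; (x + 52.7)² + (y − 131.9)² = 226.18²; (x − 44.7)² + (y − 29.1)² = 88.60².
Subtracting pairs of circle equations eliminates x²+y² and gives linear equations (the radical axes):
-32.6 x + 547.0 y = -31719.82
162.2 x + 341.4 y = -5742.38
Solving the 2×2 system: x ≈ 77.0, y ≈ -53.4 km.

77.0 km east, -53.4 km north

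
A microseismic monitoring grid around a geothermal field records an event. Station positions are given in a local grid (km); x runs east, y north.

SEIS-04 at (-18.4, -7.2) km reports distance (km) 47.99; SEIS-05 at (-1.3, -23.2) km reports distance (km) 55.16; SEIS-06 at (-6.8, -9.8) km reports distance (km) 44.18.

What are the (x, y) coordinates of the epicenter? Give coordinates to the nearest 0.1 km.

Circle about each station: (x + 18.4)² + (y + 7.2)² = 47.99²; (x + 1.3)² + (y + 23.2)² = 55.16²; (x + 6.8)² + (y + 9.8)² = 44.18².
Subtracting pairs of circle equations eliminates x²+y² and gives linear equations (the radical axes):
34.2 x − 32.0 y = -590.06
23.2 x − 5.2 y = 103.05
Solving the 2×2 system: x ≈ 11.3, y ≈ 30.5 km.

(11.3, 30.5)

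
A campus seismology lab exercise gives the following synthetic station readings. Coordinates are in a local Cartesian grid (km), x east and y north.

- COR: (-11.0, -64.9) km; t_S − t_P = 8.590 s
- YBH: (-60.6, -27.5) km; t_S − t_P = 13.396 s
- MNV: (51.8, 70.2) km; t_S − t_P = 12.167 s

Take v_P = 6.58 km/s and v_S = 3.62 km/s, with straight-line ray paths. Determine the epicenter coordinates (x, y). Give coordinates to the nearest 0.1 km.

Distance from S−P lag: d = Δt · v_P v_S / (v_P − v_S) = Δt · (6.58·3.62)/(6.58−3.62) ≈ 8.0472·Δt.
So d_COR = 69.13, d_YBH = 107.80, d_MNV = 97.91 km.
Circle about each station: (x + 11.0)² + (y + 64.9)² = 69.13²; (x + 60.6)² + (y + 27.5)² = 107.80²; (x − 51.8)² + (y − 70.2)² = 97.91².
Subtracting the COR equation from the YBH and MNV equations removes the quadratic terms:
-99.2 x + 74.8 y = -6746.28
125.6 x + 270.2 y = -1529.14
Solving the 2×2 system: x ≈ 47.2, y ≈ -27.6 km.

x ≈ 47.2 km, y ≈ -27.6 km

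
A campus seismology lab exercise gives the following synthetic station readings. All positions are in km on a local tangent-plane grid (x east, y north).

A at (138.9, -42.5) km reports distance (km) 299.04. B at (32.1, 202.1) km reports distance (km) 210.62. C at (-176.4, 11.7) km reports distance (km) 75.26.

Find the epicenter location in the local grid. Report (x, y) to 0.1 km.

Circle about each station: (x − 138.9)² + (y + 42.5)² = 299.04²; (x − 32.1)² + (y − 202.1)² = 210.62²; (x + 176.4)² + (y − 11.7)² = 75.26².
Subtracting the A equation from the B and C equations removes the quadratic terms:
-213.6 x + 489.2 y = 65839.50
-630.6 x + 108.4 y = 93915.24
Solving the 2×2 system: x ≈ -136.0, y ≈ 75.2 km.

(-136.0, 75.2)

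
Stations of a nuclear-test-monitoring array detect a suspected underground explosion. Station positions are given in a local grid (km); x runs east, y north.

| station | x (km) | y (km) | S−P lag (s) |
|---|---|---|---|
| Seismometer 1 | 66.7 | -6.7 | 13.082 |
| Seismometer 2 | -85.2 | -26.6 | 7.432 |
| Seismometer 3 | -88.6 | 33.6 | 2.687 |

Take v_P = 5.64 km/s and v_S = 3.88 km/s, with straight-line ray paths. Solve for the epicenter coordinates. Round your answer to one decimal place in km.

Distance from S−P lag: d = Δt · v_P v_S / (v_P − v_S) = Δt · (5.64·3.88)/(5.64−3.88) ≈ 12.4336·Δt.
So d_Seismometer 1 = 162.66, d_Seismometer 2 = 92.41, d_Seismometer 3 = 33.41 km.
Circle about each station: (x − 66.7)² + (y + 6.7)² = 162.66²; (x + 85.2)² + (y + 26.6)² = 92.41²; (x + 88.6)² + (y − 33.6)² = 33.41².
Subtracting the Seismometer 1 equation from the Seismometer 2 and Seismometer 3 equations removes the quadratic terms:
-303.8 x − 39.8 y = 21391.49
-310.6 x + 80.6 y = 29827.19
Solving the 2×2 system: x ≈ -79.0, y ≈ 65.6 km.

-79.0 km east, 65.6 km north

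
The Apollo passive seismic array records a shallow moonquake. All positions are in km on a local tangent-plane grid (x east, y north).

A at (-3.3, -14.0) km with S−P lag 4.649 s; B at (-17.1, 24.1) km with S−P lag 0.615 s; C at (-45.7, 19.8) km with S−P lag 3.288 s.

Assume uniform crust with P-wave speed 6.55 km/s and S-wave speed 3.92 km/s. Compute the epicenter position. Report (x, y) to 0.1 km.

Distance from S−P lag: d = Δt · v_P v_S / (v_P − v_S) = Δt · (6.55·3.92)/(6.55−3.92) ≈ 9.7627·Δt.
So d_A = 45.39, d_B = 6.00, d_C = 32.10 km.
Circle about each station: (x + 3.3)² + (y + 14.0)² = 45.39²; (x + 17.1)² + (y − 24.1)² = 6.00²; (x + 45.7)² + (y − 19.8)² = 32.10².
Subtracting the A equation from the B and C equations removes the quadratic terms:
-27.6 x + 76.2 y = 2690.58
-84.8 x + 67.6 y = 3303.48
Solving the 2×2 system: x ≈ -15.2, y ≈ 29.8 km.

(-15.2, 29.8)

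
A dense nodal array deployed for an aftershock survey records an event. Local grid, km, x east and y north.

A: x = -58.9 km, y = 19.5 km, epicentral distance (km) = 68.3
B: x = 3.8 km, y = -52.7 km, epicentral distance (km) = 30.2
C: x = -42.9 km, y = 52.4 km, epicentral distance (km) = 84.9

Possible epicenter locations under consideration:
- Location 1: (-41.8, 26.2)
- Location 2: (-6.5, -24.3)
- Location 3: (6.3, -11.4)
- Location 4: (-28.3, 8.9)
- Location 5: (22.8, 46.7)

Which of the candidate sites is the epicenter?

For each candidate, compare |candidate − station| to the reported distance:
Location 1: residuals A 49.9, B 60.9, C 58.7 → max 60.9 km
Location 2: residuals A 0.0, B 0.0, C 0.0 → max 0.0 km
Location 3: residuals A 3.9, B 11.2, C 4.3 → max 11.2 km
Location 4: residuals A 35.9, B 39.3, C 39.0 → max 39.3 km
Location 5: residuals A 17.8, B 71.0, C 19.0 → max 71.0 km
Only Location 2 has all residuals ≈ 0.

Location 2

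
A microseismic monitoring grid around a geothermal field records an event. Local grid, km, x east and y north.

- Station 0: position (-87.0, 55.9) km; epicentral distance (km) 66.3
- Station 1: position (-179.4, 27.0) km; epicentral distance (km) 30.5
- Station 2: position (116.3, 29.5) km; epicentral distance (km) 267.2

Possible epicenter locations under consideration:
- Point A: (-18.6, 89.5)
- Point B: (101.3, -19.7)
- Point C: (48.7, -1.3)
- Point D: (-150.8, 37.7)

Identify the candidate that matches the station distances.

For each candidate, compare |candidate − station| to the reported distance:
Point A: residuals Station 0 9.9, Station 1 142.0, Station 2 119.6 → max 142.0 km
Point B: residuals Station 0 136.6, Station 1 254.1, Station 2 215.8 → max 254.1 km
Point C: residuals Station 0 81.0, Station 1 199.3, Station 2 192.9 → max 199.3 km
Point D: residuals Station 0 0.0, Station 1 0.0, Station 2 0.0 → max 0.0 km
Only Point D has all residuals ≈ 0.

Point D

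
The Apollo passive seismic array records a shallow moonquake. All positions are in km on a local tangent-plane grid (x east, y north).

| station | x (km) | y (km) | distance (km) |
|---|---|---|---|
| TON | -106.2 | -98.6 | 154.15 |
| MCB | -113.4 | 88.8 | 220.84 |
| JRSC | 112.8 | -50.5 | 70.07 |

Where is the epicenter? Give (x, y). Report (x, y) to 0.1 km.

Circle about each station: (x + 106.2)² + (y + 98.6)² = 154.15²; (x + 113.4)² + (y − 88.8)² = 220.84²; (x − 112.8)² + (y + 50.5)² = 70.07².
Subtracting the TON equation from the MCB and JRSC equations removes the quadratic terms:
-14.4 x + 374.8 y = -25263.48
438.0 x + 96.2 y = 13126.11
Solving the 2×2 system: x ≈ 44.4, y ≈ -65.7 km.

x ≈ 44.4 km, y ≈ -65.7 km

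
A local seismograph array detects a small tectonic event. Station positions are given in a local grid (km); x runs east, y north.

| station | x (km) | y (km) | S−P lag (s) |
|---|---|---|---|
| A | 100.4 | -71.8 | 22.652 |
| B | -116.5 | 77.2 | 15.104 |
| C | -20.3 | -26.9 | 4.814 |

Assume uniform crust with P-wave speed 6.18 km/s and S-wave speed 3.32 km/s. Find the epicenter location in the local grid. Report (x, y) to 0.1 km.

x ≈ -48.8 km, y ≈ -7.4 km

Distance from S−P lag: d = Δt · v_P v_S / (v_P − v_S) = Δt · (6.18·3.32)/(6.18−3.32) ≈ 7.1740·Δt.
So d_A = 162.51, d_B = 108.36, d_C = 34.54 km.
Circle about each station: (x − 100.4)² + (y + 71.8)² = 162.51²; (x + 116.5)² + (y − 77.2)² = 108.36²; (x + 20.3)² + (y + 26.9)² = 34.54².
Subtracting the A equation from the B and C equations removes the quadratic terms:
-433.8 x + 298.0 y = 18964.30
-241.4 x + 89.8 y = 11116.79
Solving the 2×2 system: x ≈ -48.8, y ≈ -7.4 km.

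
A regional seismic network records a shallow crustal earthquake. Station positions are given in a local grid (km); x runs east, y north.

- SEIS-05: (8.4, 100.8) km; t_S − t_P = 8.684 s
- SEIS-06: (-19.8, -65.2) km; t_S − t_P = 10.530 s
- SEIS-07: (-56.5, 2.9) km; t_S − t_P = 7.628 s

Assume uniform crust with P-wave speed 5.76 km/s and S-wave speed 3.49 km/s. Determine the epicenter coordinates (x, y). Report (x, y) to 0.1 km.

x ≈ 7.7 km, y ≈ 23.9 km

Distance from S−P lag: d = Δt · v_P v_S / (v_P − v_S) = Δt · (5.76·3.49)/(5.76−3.49) ≈ 8.8557·Δt.
So d_SEIS-05 = 76.90, d_SEIS-06 = 93.25, d_SEIS-07 = 67.55 km.
Circle about each station: (x − 8.4)² + (y − 100.8)² = 76.90²; (x + 19.8)² + (y + 65.2)² = 93.25²; (x + 56.5)² + (y − 2.9)² = 67.55².
Subtracting the SEIS-05 equation from the SEIS-06 and SEIS-07 equations removes the quadratic terms:
-56.4 x − 332.0 y = -8370.07
-129.8 x − 195.8 y = -5679.93
Solving the 2×2 system: x ≈ 7.7, y ≈ 23.9 km.
Check against SEIS-05 (with the unrounded x, y): √((x − 8.4)²+(y − 100.8)²) = 76.90 ≈ 76.90 km. ✓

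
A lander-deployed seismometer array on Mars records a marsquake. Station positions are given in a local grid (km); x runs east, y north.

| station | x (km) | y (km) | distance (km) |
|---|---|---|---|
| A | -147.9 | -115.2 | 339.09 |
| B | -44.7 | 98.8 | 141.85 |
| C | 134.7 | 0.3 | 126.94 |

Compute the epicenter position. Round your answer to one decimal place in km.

(95.4, 121.0)

Circle about each station: (x + 147.9)² + (y + 115.2)² = 339.09²; (x + 44.7)² + (y − 98.8)² = 141.85²; (x − 134.7)² + (y − 0.3)² = 126.94².
Subtracting pairs of circle equations eliminates x²+y² and gives linear equations (the radical axes):
206.4 x + 428.0 y = 71474.69
565.2 x + 231.0 y = 81866.99
Solving the 2×2 system: x ≈ 95.4, y ≈ 121.0 km.
Check against A (with the unrounded x, y): √((x + 147.9)²+(y + 115.2)²) = 339.09 ≈ 339.09 km. ✓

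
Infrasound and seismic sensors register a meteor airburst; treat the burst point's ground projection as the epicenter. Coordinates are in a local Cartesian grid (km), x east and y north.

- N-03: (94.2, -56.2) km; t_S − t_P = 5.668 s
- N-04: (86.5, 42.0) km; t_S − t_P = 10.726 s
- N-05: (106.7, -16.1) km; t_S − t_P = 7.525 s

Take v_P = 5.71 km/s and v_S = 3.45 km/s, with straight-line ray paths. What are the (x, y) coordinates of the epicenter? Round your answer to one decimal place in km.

46.7 km east, -42.6 km north

Distance from S−P lag: d = Δt · v_P v_S / (v_P − v_S) = Δt · (5.71·3.45)/(5.71−3.45) ≈ 8.7166·Δt.
So d_N-03 = 49.41, d_N-04 = 93.49, d_N-05 = 65.59 km.
Circle about each station: (x − 94.2)² + (y + 56.2)² = 49.41²; (x − 86.5)² + (y − 42.0)² = 93.49²; (x − 106.7)² + (y + 16.1)² = 65.59².
Subtracting the N-03 equation from the N-04 and N-05 equations removes the quadratic terms:
-15.4 x + 196.4 y = -9084.86
25.0 x + 80.2 y = -2248.68
Solving the 2×2 system: x ≈ 46.7, y ≈ -42.6 km.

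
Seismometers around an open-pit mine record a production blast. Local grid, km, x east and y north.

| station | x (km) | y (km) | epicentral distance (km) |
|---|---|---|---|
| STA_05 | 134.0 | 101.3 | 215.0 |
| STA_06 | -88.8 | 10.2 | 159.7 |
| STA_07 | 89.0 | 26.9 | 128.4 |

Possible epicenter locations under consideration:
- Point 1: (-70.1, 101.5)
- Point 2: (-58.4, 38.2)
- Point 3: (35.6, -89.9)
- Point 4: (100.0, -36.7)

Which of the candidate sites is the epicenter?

For each candidate, compare |candidate − station| to the reported distance:
Point 1: residuals STA_05 10.9, STA_06 66.5, STA_07 47.3 → max 66.5 km
Point 2: residuals STA_05 12.5, STA_06 118.4, STA_07 19.4 → max 118.4 km
Point 3: residuals STA_05 0.0, STA_06 0.0, STA_07 0.0 → max 0.0 km
Point 4: residuals STA_05 72.9, STA_06 34.8, STA_07 63.9 → max 72.9 km
Only Point 3 has all residuals ≈ 0.

Point 3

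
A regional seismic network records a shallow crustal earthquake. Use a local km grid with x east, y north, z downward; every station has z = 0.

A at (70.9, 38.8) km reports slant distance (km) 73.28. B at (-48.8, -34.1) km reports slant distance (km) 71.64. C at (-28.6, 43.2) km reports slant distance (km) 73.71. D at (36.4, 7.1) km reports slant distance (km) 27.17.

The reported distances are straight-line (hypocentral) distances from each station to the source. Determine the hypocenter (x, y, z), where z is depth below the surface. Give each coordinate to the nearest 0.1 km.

(19.1, -12.5, 7.4)

Each station gives a sphere (x−x_i)² + (y−y_i)² + z² = d_i² (stations at z=0).
Subtracting the A sphere from B and C: z² cancels, leaving linear equations in x and y:
-239.4 x − 145.8 y = -2750.33
-199.0 x + 8.8 y = -3911.26
Solving: x ≈ 19.102, y ≈ -12.501 km (keep extra digits for the depth step; rounded: 19.1, -12.5).
Then from the A sphere: z² = 73.28² − (x − 70.9)² − (y − 38.8)² with x = 19.102, y = -12.501, so z ≈ 7.425 ≈ 7.4 km.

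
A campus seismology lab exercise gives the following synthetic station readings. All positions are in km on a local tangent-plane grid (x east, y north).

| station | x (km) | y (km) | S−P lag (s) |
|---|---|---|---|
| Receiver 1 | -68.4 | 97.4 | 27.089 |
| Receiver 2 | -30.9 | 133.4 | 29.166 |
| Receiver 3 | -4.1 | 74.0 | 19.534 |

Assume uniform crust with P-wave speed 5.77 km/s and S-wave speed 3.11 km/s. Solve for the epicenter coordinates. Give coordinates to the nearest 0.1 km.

x ≈ 38.8 km, y ≈ -50.6 km

Distance from S−P lag: d = Δt · v_P v_S / (v_P − v_S) = Δt · (5.77·3.11)/(5.77−3.11) ≈ 6.7461·Δt.
So d_Receiver 1 = 182.75, d_Receiver 2 = 196.76, d_Receiver 3 = 131.78 km.
Circle about each station: (x + 68.4)² + (y − 97.4)² = 182.75²; (x + 30.9)² + (y − 133.4)² = 196.76²; (x + 4.1)² + (y − 74.0)² = 131.78².
Subtracting pairs of circle equations eliminates x²+y² and gives linear equations (the radical axes):
75.0 x + 72.0 y = -731.89
128.6 x − 46.8 y = 7359.08
Solving the 2×2 system: x ≈ 38.8, y ≈ -50.6 km.
Check against Receiver 1 (with the unrounded x, y): √((x + 68.4)²+(y − 97.4)²) = 182.75 ≈ 182.75 km. ✓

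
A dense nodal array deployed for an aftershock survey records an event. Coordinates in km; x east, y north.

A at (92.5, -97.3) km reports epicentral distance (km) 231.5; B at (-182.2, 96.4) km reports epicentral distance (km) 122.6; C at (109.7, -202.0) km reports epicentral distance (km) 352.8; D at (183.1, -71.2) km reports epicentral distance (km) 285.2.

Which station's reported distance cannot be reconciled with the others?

C

Solve using three stations at a time. Using A, B, D (subtract circle equations pairwise → linear system) gives (x, y) ≈ (-61.4, 75.6).
Distances from that point to each station vs reported:
  A: calculated 231.5 vs reported 231.5 → residual 0.0 km
  B: calculated 122.6 vs reported 122.6 → residual 0.0 km
  C: calculated 326.1 vs reported 352.8 → residual 26.7 km
  D: calculated 285.2 vs reported 285.2 → residual 0.0 km
A, B, D are mutually consistent (residuals ≈ 0); C is off by 26.7 km.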